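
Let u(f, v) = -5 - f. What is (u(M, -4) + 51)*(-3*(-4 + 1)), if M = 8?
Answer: 342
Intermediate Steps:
(u(M, -4) + 51)*(-3*(-4 + 1)) = ((-5 - 1*8) + 51)*(-3*(-4 + 1)) = ((-5 - 8) + 51)*(-3*(-3)) = (-13 + 51)*9 = 38*9 = 342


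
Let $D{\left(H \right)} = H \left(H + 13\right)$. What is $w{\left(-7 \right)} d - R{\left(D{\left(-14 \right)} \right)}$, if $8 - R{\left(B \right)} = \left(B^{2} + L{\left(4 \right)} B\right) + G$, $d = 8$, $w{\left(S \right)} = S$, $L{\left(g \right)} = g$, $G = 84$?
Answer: $272$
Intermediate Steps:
$D{\left(H \right)} = H \left(13 + H\right)$
$R{\left(B \right)} = -76 - B^{2} - 4 B$ ($R{\left(B \right)} = 8 - \left(\left(B^{2} + 4 B\right) + 84\right) = 8 - \left(84 + B^{2} + 4 B\right) = -76 - B^{2} - 4 B$)
$w{\left(-7 \right)} d - R{\left(D{\left(-14 \right)} \right)} = \left(-7\right) 8 - \left(-76 - \left(- 14 \left(13 - 14\right)\right)^{2} - 4 \left(- 14 \left(13 - 14\right)\right)\right) = -56 - \left(-76 - \left(\left(-14\right) \left(-1\right)\right)^{2} - 4 \left(\left(-14\right) \left(-1\right)\right)\right) = -56 - \left(-76 - 14^{2} - 56\right) = -56 - \left(-76 - 196 - 56\right) = -56 - -328 = -56 + 328 = 272$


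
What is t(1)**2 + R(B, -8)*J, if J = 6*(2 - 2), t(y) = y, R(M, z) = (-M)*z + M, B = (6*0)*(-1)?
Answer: 1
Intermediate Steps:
B = 0 (B = 0*(-1) = 0)
R(M, z) = M - M*z (R(M, z) = -M*z + M = M - M*z)
J = 0 (J = 6*0 = 0)
t(1)**2 + R(B, -8)*J = 1**2 + (0*(1 - 1*(-8)))*0 = 1 + (0*(1 + 8))*0 = 1 + (0*9)*0 = 1 + 0*0 = 1 + 0 = 1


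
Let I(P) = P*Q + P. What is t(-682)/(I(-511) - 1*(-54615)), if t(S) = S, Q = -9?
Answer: -682/58703 ≈ -0.011618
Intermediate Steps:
I(P) = -8*P (I(P) = P*(-9) + P = -9*P + P = -8*P)
t(-682)/(I(-511) - 1*(-54615)) = -682/(-8*(-511) - 1*(-54615)) = -682/(4088 + 54615) = -682/58703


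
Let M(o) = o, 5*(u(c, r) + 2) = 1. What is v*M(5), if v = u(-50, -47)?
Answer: -9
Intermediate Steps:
u(c, r) = -9/5 (u(c, r) = -2 + (⅕)*1 = -2 + ⅕ = -9/5)
v = -9/5 ≈ -1.8000
v*M(5) = -9/5*5 = -9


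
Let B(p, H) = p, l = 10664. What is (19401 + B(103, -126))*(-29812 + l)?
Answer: -373462592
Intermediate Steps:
(19401 + B(103, -126))*(-29812 + l) = (19401 + 103)*(-29812 + 10664) = 19504*(-19148) = -373462592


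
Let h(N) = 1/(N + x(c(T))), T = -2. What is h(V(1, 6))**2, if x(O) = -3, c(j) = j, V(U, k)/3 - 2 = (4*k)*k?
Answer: 1/189225 ≈ 5.2847e-6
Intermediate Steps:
V(U, k) = 6 + 12*k**2 (V(U, k) = 6 + 3*((4*k)*k) = 6 + 3*(4*k**2) = 6 + 12*k**2)
h(N) = 1/(-3 + N) (h(N) = 1/(N - 3) = 1/(-3 + N))
h(V(1, 6))**2 = (1/(-3 + (6 + 12*6**2)))**2 = (1/(-3 + (6 + 12*36)))**2 = (1/(-3 + (6 + 432)))**2 = (1/(-3 + 438))**2 = (1/435)**2 = 1/189225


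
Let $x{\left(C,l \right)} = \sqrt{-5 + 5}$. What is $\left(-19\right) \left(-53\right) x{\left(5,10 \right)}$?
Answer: $0$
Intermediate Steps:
$x{\left(C,l \right)} = 0$ ($x{\left(C,l \right)} = \sqrt{0} = 0$)
$\left(-19\right) \left(-53\right) x{\left(5,10 \right)} = \left(-19\right) \left(-53\right) 0 = 1007 \cdot 0 = 0$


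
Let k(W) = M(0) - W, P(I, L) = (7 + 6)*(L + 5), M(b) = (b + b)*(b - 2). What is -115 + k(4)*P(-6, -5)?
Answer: -115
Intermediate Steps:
M(b) = 2*b*(-2 + b) (M(b) = (2*b)*(-2 + b) = 2*b*(-2 + b))
P(I, L) = 65 + 13*L (P(I, L) = 13*(5 + L) = 65 + 13*L)
k(W) = -W (k(W) = 2*0*(-2 + 0) - W = 2*0*(-2) - W = 0 - W = -W)
-115 + k(4)*P(-6, -5) = -115 + (-1*4)*(65 + 13*(-5)) = -115 - 4*(65 - 65) = -115 - 4*0 = -115 + 0 = -115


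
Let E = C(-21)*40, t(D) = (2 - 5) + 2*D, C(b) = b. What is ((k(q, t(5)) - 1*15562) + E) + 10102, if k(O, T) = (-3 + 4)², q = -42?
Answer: -6299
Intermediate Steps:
t(D) = -3 + 2*D
k(O, T) = 1 (k(O, T) = 1² = 1)
E = -840 (E = -21*40 = -840)
((k(q, t(5)) - 1*15562) + E) + 10102 = ((1 - 1*15562) - 840) + 10102 = ((1 - 15562) - 840) + 10102 = (-15561 - 840) + 10102 = -16401 + 10102 = -6299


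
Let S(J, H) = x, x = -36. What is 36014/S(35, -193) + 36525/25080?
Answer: -15031937/15048 ≈ -998.93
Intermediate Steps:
S(J, H) = -36
36014/S(35, -193) + 36525/25080 = 36014/(-36) + 36525/25080 = 36014*(-1/36) + 36525*(1/25080) = -18007/18 + 2435/1672 = -15031937/15048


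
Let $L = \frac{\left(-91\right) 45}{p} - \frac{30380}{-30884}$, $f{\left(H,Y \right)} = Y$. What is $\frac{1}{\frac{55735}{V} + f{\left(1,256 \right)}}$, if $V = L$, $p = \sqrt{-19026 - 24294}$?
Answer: $\frac{13542155795161}{277562380831858181} + \frac{70343710692801 i \sqrt{30}}{1110249523327432724} \approx 4.879 \cdot 10^{-5} + 0.00034703 i$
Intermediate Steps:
$p = 38 i \sqrt{30}$ ($p = \sqrt{-43320} = 38 i \sqrt{30} \approx 208.13 i$)
$L = \frac{1085}{1103} + \frac{273 i \sqrt{30}}{76}$ ($L = \frac{\left(-91\right) 45}{38 i \sqrt{30}} - \frac{30380}{-30884} = - 4095 \left(- \frac{i \sqrt{30}}{1140}\right) - - \frac{1085}{1103} = \frac{273 i \sqrt{30}}{76} + \frac{1085}{1103} = \frac{1085}{1103} + \frac{273 i \sqrt{30}}{76} \approx 0.98368 + 19.675 i$)
$V = \frac{1085}{1103} + \frac{273 i \sqrt{30}}{76} \approx 0.98368 + 19.675 i$
$\frac{1}{\frac{55735}{V} + f{\left(1,256 \right)}} = \frac{1}{\frac{55735}{\frac{1085}{1103} + \frac{273 i \sqrt{30}}{76}} + 256} = \frac{1}{256 + \frac{55735}{\frac{1085}{1103} + \frac{273 i \sqrt{30}}{76}}}$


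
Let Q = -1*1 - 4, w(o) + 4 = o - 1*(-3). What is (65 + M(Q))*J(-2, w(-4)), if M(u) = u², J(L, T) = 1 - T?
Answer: 540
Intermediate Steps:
w(o) = -1 + o (w(o) = -4 + (o - 1*(-3)) = -4 + (o + 3) = -4 + (3 + o) = -1 + o)
Q = -5 (Q = -1 - 4 = -5)
(65 + M(Q))*J(-2, w(-4)) = (65 + (-5)²)*(1 - (-1 - 4)) = (65 + 25)*(1 - 1*(-5)) = 90*(1 + 5) = 90*6 = 540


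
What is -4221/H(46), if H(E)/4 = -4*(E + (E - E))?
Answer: 4221/736 ≈ 5.7351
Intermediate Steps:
H(E) = -16*E (H(E) = 4*(-4*(E + (E - E))) = 4*(-4*(E + 0)) = 4*(-4*E) = -16*E)
-4221/H(46) = -4221/((-16*46)) = -4221/(-736) = -4221*(-1/736) = 4221/736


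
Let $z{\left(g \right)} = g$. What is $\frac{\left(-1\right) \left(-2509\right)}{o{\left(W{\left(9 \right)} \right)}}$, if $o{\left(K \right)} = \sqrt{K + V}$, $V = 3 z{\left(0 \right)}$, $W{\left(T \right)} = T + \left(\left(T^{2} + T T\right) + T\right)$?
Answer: $\frac{2509 \sqrt{5}}{30} \approx 187.01$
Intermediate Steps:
$W{\left(T \right)} = 2 T + 2 T^{2}$ ($W{\left(T \right)} = T + \left(\left(T^{2} + T^{2}\right) + T\right) = T + \left(2 T^{2} + T\right) = T + \left(T + 2 T^{2}\right) = 2 T + 2 T^{2}$)
$V = 0$ ($V = 3 \cdot 0 = 0$)
$o{\left(K \right)} = \sqrt{K}$ ($o{\left(K \right)} = \sqrt{K + 0} = \sqrt{K}$)
$\frac{\left(-1\right) \left(-2509\right)}{o{\left(W{\left(9 \right)} \right)}} = \frac{\left(-1\right) \left(-2509\right)}{\sqrt{2 \cdot 9 \left(1 + 9\right)}} = \frac{2509}{\sqrt{2 \cdot 9 \cdot 10}} = \frac{2509}{\sqrt{180}} = \frac{2509}{6 \sqrt{5}} = 2509 \frac{\sqrt{5}}{30} = \frac{2509 \sqrt{5}}{30}$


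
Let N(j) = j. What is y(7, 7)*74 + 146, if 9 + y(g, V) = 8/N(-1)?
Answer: -1112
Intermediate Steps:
y(g, V) = -17 (y(g, V) = -9 + 8/(-1) = -9 + 8*(-1) = -9 - 8 = -17)
y(7, 7)*74 + 146 = -17*74 + 146 = -1258 + 146 = -1112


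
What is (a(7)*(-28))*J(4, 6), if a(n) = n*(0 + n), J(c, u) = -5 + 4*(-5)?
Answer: 34300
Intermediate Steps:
J(c, u) = -25 (J(c, u) = -5 - 20 = -25)
a(n) = n² (a(n) = n*n = n²)
(a(7)*(-28))*J(4, 6) = (7²*(-28))*(-25) = (49*(-28))*(-25) = -1372*(-25) = 34300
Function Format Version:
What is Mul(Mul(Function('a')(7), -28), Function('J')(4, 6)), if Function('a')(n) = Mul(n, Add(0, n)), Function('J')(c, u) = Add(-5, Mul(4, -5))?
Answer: 34300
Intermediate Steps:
Function('J')(c, u) = -25 (Function('J')(c, u) = Add(-5, -20) = -25)
Function('a')(n) = Pow(n, 2) (Function('a')(n) = Mul(n, n) = Pow(n, 2))
Mul(Mul(Function('a')(7), -28), Function('J')(4, 6)) = Mul(Mul(Pow(7, 2), -28), -25) = Mul(Mul(49, -28), -25) = Mul(-1372, -25) = 34300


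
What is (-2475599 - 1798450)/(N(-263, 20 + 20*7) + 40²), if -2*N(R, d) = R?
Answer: -8548098/3463 ≈ -2468.4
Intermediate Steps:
N(R, d) = -R/2
(-2475599 - 1798450)/(N(-263, 20 + 20*7) + 40²) = (-2475599 - 1798450)/(-½*(-263) + 40²) = -4274049/(263/2 + 1600) = -4274049/3463/2 = -4274049*2/3463 = -8548098/3463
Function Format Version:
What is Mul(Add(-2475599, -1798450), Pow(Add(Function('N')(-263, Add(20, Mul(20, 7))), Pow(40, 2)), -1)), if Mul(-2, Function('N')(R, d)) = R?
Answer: Rational(-8548098, 3463) ≈ -2468.4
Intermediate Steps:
Function('N')(R, d) = Mul(Rational(-1, 2), R)
Mul(Add(-2475599, -1798450), Pow(Add(Function('N')(-263, Add(20, Mul(20, 7))), Pow(40, 2)), -1)) = Mul(Add(-2475599, -1798450), Pow(Add(Mul(Rational(-1, 2), -263), Pow(40, 2)), -1)) = Mul(-4274049, Pow(Add(Rational(263, 2), 1600), -1)) = Mul(-4274049, Pow(Rational(3463, 2), -1)) = Mul(-4274049, Rational(2, 3463)) = Rational(-8548098, 3463)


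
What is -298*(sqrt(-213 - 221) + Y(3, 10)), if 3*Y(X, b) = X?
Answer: -298 - 298*I*sqrt(434) ≈ -298.0 - 6208.1*I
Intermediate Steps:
Y(X, b) = X/3
-298*(sqrt(-213 - 221) + Y(3, 10)) = -298*(sqrt(-213 - 221) + (1/3)*3) = -298*(sqrt(-434) + 1) = -298*(I*sqrt(434) + 1) = -298*(1 + I*sqrt(434)) = -298 - 298*I*sqrt(434)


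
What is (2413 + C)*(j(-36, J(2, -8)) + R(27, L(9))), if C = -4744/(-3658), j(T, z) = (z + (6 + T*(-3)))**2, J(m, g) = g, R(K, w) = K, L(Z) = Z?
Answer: 49734580987/1829 ≈ 2.7192e+7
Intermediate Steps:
j(T, z) = (6 + z - 3*T)**2 (j(T, z) = (z + (6 - 3*T))**2 = (6 + z - 3*T)**2)
C = 2372/1829 (C = -4744*(-1/3658) = 2372/1829 ≈ 1.2969)
(2413 + C)*(j(-36, J(2, -8)) + R(27, L(9))) = (2413 + 2372/1829)*((6 - 8 - 3*(-36))**2 + 27) = 4415749*((6 - 8 + 108)**2 + 27)/1829 = 4415749*(106**2 + 27)/1829 = 4415749*(11236 + 27)/1829 = (4415749/1829)*11263 = 49734580987/1829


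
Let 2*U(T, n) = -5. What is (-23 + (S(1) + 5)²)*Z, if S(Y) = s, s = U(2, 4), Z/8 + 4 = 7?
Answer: -402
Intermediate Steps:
Z = 24 (Z = -32 + 8*7 = -32 + 56 = 24)
U(T, n) = -5/2 (U(T, n) = (½)*(-5) = -5/2)
s = -5/2 ≈ -2.5000
S(Y) = -5/2
(-23 + (S(1) + 5)²)*Z = (-23 + (-5/2 + 5)²)*24 = (-23 + (5/2)²)*24 = (-23 + 25/4)*24 = -67/4*24 = -402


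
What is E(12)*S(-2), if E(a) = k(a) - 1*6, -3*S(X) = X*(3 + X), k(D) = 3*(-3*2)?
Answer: -16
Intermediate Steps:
k(D) = -18 (k(D) = 3*(-6) = -18)
S(X) = -X*(3 + X)/3
E(a) = -24 (E(a) = -18 - 1*6 = -18 - 6 = -24)
E(12)*S(-2) = -(-8)*(-2)*(3 - 2) = -(-8)*(-2) = -24*⅔ = -16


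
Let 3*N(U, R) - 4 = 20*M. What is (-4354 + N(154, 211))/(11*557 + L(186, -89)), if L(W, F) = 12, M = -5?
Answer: -4386/6139 ≈ -0.71445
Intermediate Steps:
N(U, R) = -32 (N(U, R) = 4/3 + (20*(-5))/3 = 4/3 + (1/3)*(-100) = 4/3 - 100/3 = -32)
(-4354 + N(154, 211))/(11*557 + L(186, -89)) = (-4354 - 32)/(11*557 + 12) = -4386/(6127 + 12) = -4386/6139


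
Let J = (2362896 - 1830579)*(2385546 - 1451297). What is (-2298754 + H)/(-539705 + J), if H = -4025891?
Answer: -6324645/497316085228 ≈ -1.2718e-5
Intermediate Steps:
J = 497316624933 (J = 532317*934249 = 497316624933)
(-2298754 + H)/(-539705 + J) = (-2298754 - 4025891)/(-539705 + 497316624933) = -6324645/497316085228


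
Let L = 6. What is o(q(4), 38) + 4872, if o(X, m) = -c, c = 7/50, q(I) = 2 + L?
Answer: 243593/50 ≈ 4871.9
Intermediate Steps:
q(I) = 8 (q(I) = 2 + 6 = 8)
c = 7/50 (c = 7*(1/50) = 7/50 ≈ 0.14000)
o(X, m) = -7/50 (o(X, m) = -1*7/50 = -7/50)
o(q(4), 38) + 4872 = -7/50 + 4872 = 243593/50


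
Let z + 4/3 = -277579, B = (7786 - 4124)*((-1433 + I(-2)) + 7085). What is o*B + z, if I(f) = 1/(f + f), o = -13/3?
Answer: -539779903/6 ≈ -8.9963e+7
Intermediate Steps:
o = -13/3 (o = -13*⅓ = -13/3 ≈ -4.3333)
I(f) = 1/(2*f)
B = 41393417/2 (B = (7786 - 4124)*((-1433 + (½)/(-2)) + 7085) = 3662*((-1433 + (½)*(-½)) + 7085) = 3662*((-1433 - ¼) + 7085) = 3662*(-5733/4 + 7085) = 3662*(22607/4) = 41393417/2 ≈ 2.0697e+7)
z = -832741/3 (z = -4/3 - 277579 = -832741/3 ≈ -2.7758e+5)
o*B + z = -13/3*41393417/2 - 832741/3 = -538114421/6 - 832741/3 = -539779903/6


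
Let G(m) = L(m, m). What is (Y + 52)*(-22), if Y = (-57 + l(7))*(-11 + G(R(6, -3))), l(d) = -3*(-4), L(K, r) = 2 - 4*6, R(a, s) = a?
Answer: -33814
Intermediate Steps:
L(K, r) = -22 (L(K, r) = 2 - 24 = -22)
l(d) = 12
G(m) = -22
Y = 1485 (Y = (-57 + 12)*(-11 - 22) = -45*(-33) = 1485)
(Y + 52)*(-22) = (1485 + 52)*(-22) = 1537*(-22) = -33814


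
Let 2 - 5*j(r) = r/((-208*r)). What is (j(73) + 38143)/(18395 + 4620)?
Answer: 39669137/23935600 ≈ 1.6573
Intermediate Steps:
j(r) = 417/1040 (j(r) = 2/5 - r/(5*((-208*r))) = 2/5 - r*(-1/(208*r))/5 = 2/5 - 1/5*(-1/208) = 2/5 + 1/1040 = 417/1040)
(j(73) + 38143)/(18395 + 4620) = (417/1040 + 38143)/(18395 + 4620) = (39669137/1040)/23015 = (39669137/1040)*(1/23015) = 39669137/23935600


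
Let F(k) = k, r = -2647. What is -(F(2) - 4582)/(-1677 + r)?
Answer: -1145/1081 ≈ -1.0592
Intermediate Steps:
-(F(2) - 4582)/(-1677 + r) = -(2 - 4582)/(-1677 - 2647) = -(-4580)/(-4324) = -(-4580)*(-1)/4324 = -1*1145/1081 = -1145/1081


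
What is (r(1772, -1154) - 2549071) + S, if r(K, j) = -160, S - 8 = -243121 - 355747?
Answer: -3148091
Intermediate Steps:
S = -598860 (S = 8 + (-243121 - 355747) = 8 - 598868 = -598860)
(r(1772, -1154) - 2549071) + S = (-160 - 2549071) - 598860 = -2549231 - 598860 = -3148091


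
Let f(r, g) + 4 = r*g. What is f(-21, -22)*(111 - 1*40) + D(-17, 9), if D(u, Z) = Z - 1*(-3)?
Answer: 32530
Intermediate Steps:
f(r, g) = -4 + g*r (f(r, g) = -4 + r*g = -4 + g*r)
D(u, Z) = 3 + Z (D(u, Z) = Z + 3 = 3 + Z)
f(-21, -22)*(111 - 1*40) + D(-17, 9) = (-4 - 22*(-21))*(111 - 1*40) + (3 + 9) = (-4 + 462)*(111 - 40) + 12 = 458*71 + 12 = 32518 + 12 = 32530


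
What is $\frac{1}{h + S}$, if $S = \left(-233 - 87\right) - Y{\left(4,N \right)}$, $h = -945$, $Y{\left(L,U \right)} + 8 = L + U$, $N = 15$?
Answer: $- \frac{1}{1276} \approx -0.0007837$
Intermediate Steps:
$Y{\left(L,U \right)} = -8 + L + U$ ($Y{\left(L,U \right)} = -8 + \left(L + U\right) = -8 + L + U$)
$S = -331$ ($S = \left(-233 - 87\right) - \left(-8 + 4 + 15\right) = -320 - 11 = -331$)
$\frac{1}{h + S} = \frac{1}{-945 - 331} = \frac{1}{-1276} = - \frac{1}{1276}$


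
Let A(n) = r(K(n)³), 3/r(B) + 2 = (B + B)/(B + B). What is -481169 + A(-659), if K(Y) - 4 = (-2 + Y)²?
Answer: -481172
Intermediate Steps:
K(Y) = 4 + (-2 + Y)²
r(B) = -3 (r(B) = 3/(-2 + (B + B)/(B + B)) = 3/(-2 + (2*B)/((2*B))) = 3/(-2 + (2*B)*(1/(2*B))) = 3/(-2 + 1) = 3/(-1) = 3*(-1) = -3)
A(n) = -3
-481169 + A(-659) = -481169 - 3 = -481172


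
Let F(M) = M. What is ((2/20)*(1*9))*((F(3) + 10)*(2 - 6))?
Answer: -234/5 ≈ -46.800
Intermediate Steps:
((2/20)*(1*9))*((F(3) + 10)*(2 - 6)) = ((2/20)*(1*9))*((3 + 10)*(2 - 6)) = ((2*(1/20))*9)*(13*(-4)) = ((⅒)*9)*(-52) = (9/10)*(-52) = -234/5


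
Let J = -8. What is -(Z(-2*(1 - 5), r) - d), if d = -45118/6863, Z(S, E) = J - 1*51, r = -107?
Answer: 359799/6863 ≈ 52.426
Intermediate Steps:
Z(S, E) = -59 (Z(S, E) = -8 - 1*51 = -8 - 51 = -59)
d = -45118/6863 (d = -45118*1/6863 = -45118/6863 ≈ -6.5741)
-(Z(-2*(1 - 5), r) - d) = -(-59 - 1*(-45118/6863)) = -(-59 + 45118/6863) = -1*(-359799/6863) = 359799/6863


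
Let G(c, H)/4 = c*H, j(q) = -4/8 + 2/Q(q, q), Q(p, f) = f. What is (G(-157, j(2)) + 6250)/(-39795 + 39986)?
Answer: 5936/191 ≈ 31.079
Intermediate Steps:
j(q) = -½ + 2/q (j(q) = -4/8 + 2/q = -4*⅛ + 2/q = -½ + 2/q)
G(c, H) = 4*H*c (G(c, H) = 4*(c*H) = 4*(H*c) = 4*H*c)
(G(-157, j(2)) + 6250)/(-39795 + 39986) = (4*((½)*(4 - 1*2)/2)*(-157) + 6250)/(-39795 + 39986) = (4*((½)*(½)*(4 - 2))*(-157) + 6250)/191 = (4*((½)*(½)*2)*(-157) + 6250)*(1/191) = (4*(½)*(-157) + 6250)*(1/191) = (-314 + 6250)*(1/191) = 5936*(1/191) = 5936/191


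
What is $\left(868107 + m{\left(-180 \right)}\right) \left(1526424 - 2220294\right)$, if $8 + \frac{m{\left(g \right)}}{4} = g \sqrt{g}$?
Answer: $-602331200250 + 2997518400 i \sqrt{5} \approx -6.0233 \cdot 10^{11} + 6.7027 \cdot 10^{9} i$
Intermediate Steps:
$m{\left(g \right)} = -32 + 4 g^{\frac{3}{2}}$ ($m{\left(g \right)} = -32 + 4 g \sqrt{g} = -32 + 4 g^{\frac{3}{2}}$)
$\left(868107 + m{\left(-180 \right)}\right) \left(1526424 - 2220294\right) = \left(868107 - \left(32 - 4 \left(-180\right)^{\frac{3}{2}}\right)\right) \left(1526424 - 2220294\right) = \left(868107 - \left(32 - 4 \left(- 1080 i \sqrt{5}\right)\right)\right) \left(-693870\right) = \left(868107 - \left(32 + 4320 i \sqrt{5}\right)\right) \left(-693870\right) = \left(868075 - 4320 i \sqrt{5}\right) \left(-693870\right) = -602331200250 + 2997518400 i \sqrt{5}$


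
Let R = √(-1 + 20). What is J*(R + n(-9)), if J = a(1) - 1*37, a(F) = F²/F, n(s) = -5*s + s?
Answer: -1296 - 36*√19 ≈ -1452.9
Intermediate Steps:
R = √19 ≈ 4.3589
n(s) = -4*s
a(F) = F
J = -36 (J = 1 - 1*37 = 1 - 37 = -36)
J*(R + n(-9)) = -36*(√19 - 4*(-9)) = -36*(√19 + 36) = -36*(36 + √19) = -1296 - 36*√19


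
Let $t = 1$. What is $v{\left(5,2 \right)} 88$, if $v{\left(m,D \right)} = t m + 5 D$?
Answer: $1320$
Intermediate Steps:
$v{\left(m,D \right)} = m + 5 D$ ($v{\left(m,D \right)} = 1 m + 5 D = m + 5 D$)
$v{\left(5,2 \right)} 88 = \left(5 + 5 \cdot 2\right) 88 = \left(5 + 10\right) 88 = 15 \cdot 88 = 1320$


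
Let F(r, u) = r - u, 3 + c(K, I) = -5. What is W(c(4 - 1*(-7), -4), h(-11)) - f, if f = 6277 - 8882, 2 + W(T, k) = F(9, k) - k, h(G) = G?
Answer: 2634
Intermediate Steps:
c(K, I) = -8 (c(K, I) = -3 - 5 = -8)
W(T, k) = 7 - 2*k (W(T, k) = -2 + ((9 - k) - k) = -2 + (9 - 2*k) = 7 - 2*k)
f = -2605
W(c(4 - 1*(-7), -4), h(-11)) - f = (7 - 2*(-11)) - 1*(-2605) = (7 + 22) + 2605 = 29 + 2605 = 2634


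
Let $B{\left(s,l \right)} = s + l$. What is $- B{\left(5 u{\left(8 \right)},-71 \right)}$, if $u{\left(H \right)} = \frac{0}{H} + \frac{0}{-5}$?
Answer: $71$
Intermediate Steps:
$u{\left(H \right)} = 0$ ($u{\left(H \right)} = 0 + 0 \left(- \frac{1}{5}\right) = 0 + 0 = 0$)
$B{\left(s,l \right)} = l + s$
$- B{\left(5 u{\left(8 \right)},-71 \right)} = - (-71 + 5 \cdot 0) = - (-71 + 0) = \left(-1\right) \left(-71\right) = 71$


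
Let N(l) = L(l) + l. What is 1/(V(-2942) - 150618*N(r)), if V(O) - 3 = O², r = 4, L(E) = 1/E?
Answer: 2/16030481 ≈ 1.2476e-7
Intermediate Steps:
N(l) = l + 1/l (N(l) = 1/l + l = l + 1/l)
V(O) = 3 + O²
1/(V(-2942) - 150618*N(r)) = 1/((3 + (-2942)²) - 150618*(4 + 1/4)) = 1/((3 + 8655364) - 150618*(4 + ¼)) = 1/(8655367 - 150618*17/4) = 1/(8655367 - 1280253/2) = 1/(16030481/2) = 2/16030481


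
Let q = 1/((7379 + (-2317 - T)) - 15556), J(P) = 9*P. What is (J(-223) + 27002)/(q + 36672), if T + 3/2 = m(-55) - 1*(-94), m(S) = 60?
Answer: 532218535/780856894 ≈ 0.68158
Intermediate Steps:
T = 305/2 (T = -3/2 + (60 - 1*(-94)) = -3/2 + (60 + 94) = -3/2 + 154 = 305/2 ≈ 152.50)
q = -2/21293 (q = 1/((7379 + (-2317 - 1*305/2)) - 15556) = 1/((7379 + (-2317 - 305/2)) - 15556) = 1/((7379 - 4939/2) - 15556) = 1/(9819/2 - 15556) = 1/(-21293/2) = -2/21293 ≈ -9.3928e-5)
(J(-223) + 27002)/(q + 36672) = (9*(-223) + 27002)/(-2/21293 + 36672) = (-2007 + 27002)/(780856894/21293) = 24995*(21293/780856894) = 532218535/780856894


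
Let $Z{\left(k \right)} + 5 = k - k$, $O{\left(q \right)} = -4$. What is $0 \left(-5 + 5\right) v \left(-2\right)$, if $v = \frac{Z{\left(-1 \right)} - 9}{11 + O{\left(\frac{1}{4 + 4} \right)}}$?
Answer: $0$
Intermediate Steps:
$Z{\left(k \right)} = -5$ ($Z{\left(k \right)} = -5 + \left(k - k\right) = -5 + 0 = -5$)
$v = -2$ ($v = \frac{-5 - 9}{11 - 4} = - \frac{14}{7} = \left(-14\right) \frac{1}{7} = -2$)
$0 \left(-5 + 5\right) v \left(-2\right) = 0 \left(-5 + 5\right) \left(-2\right) \left(-2\right) = 0 \cdot 0 \left(-2\right) \left(-2\right) = 0 \left(-2\right) \left(-2\right) = 0 \left(-2\right) = 0$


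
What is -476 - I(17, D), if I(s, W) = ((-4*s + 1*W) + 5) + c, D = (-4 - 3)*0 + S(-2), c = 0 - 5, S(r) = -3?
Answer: -405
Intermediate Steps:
c = -5
D = -3 (D = (-4 - 3)*0 - 3 = -7*0 - 3 = 0 - 3 = -3)
I(s, W) = W - 4*s (I(s, W) = ((-4*s + 1*W) + 5) - 5 = ((-4*s + W) + 5) - 5 = ((W - 4*s) + 5) - 5 = (5 + W - 4*s) - 5 = W - 4*s)
-476 - I(17, D) = -476 - (-3 - 4*17) = -476 - (-3 - 68) = -476 - 1*(-71) = -476 + 71 = -405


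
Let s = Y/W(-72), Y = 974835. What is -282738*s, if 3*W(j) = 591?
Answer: -275622898230/197 ≈ -1.3991e+9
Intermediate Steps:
W(j) = 197 (W(j) = (1/3)*591 = 197)
s = 974835/197 ≈ 4948.4
-282738*s = -282738/(1/(974835/197)) = -282738/197/974835 = -282738*974835/197 = -275622898230/197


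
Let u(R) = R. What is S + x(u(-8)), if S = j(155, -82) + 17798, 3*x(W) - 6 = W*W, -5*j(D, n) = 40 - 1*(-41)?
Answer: 267077/15 ≈ 17805.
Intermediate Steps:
j(D, n) = -81/5 (j(D, n) = -(40 - 1*(-41))/5 = -(40 + 41)/5 = -⅕*81 = -81/5)
x(W) = 2 + W²/3 (x(W) = 2 + (W*W)/3 = 2 + W²/3)
S = 88909/5 (S = -81/5 + 17798 = 88909/5 ≈ 17782.)
S + x(u(-8)) = 88909/5 + (2 + (⅓)*(-8)²) = 88909/5 + (2 + (⅓)*64) = 88909/5 + (2 + 64/3) = 88909/5 + 70/3 = 267077/15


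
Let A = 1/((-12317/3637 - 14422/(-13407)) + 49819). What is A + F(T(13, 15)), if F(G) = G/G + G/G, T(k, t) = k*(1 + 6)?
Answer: 4858297723091/2429124480916 ≈ 2.0000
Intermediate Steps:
T(k, t) = 7*k (T(k, t) = k*7 = 7*k)
F(G) = 2 (F(G) = 1 + 1 = 2)
A = 48761259/2429124480916 (A = 1/((-12317*1/3637 - 14422*(-1/13407)) + 49819) = 1/((-12317/3637 + 14422/13407) + 49819) = 1/(-112681205/48761259 + 49819) = 1/(2429124480916/48761259) = 48761259/2429124480916 ≈ 2.0074e-5)
A + F(T(13, 15)) = 48761259/2429124480916 + 2 = 4858297723091/2429124480916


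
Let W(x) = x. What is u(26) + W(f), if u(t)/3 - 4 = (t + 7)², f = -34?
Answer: 3245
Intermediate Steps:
u(t) = 12 + 3*(7 + t)² (u(t) = 12 + 3*(t + 7)² = 12 + 3*(7 + t)²)
u(26) + W(f) = (12 + 3*(7 + 26)²) - 34 = (12 + 3*33²) - 34 = (12 + 3*1089) - 34 = (12 + 3267) - 34 = 3279 - 34 = 3245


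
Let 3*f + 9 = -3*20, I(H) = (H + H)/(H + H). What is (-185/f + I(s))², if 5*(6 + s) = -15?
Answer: 43264/529 ≈ 81.785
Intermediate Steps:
s = -9 (s = -6 + (⅕)*(-15) = -6 - 3 = -9)
I(H) = 1 (I(H) = (2*H)/((2*H)) = (2*H)*(1/(2*H)) = 1)
f = -23 (f = -3 + (-3*20)/3 = -3 + (⅓)*(-60) = -3 - 20 = -23)
(-185/f + I(s))² = (-185/(-23) + 1)² = (-185*(-1/23) + 1)² = (185/23 + 1)² = (208/23)² = 43264/529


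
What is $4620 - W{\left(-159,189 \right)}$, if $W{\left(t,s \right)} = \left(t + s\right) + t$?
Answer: $4749$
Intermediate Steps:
$W{\left(t,s \right)} = s + 2 t$ ($W{\left(t,s \right)} = \left(s + t\right) + t = s + 2 t$)
$4620 - W{\left(-159,189 \right)} = 4620 - \left(189 + 2 \left(-159\right)\right) = 4620 - \left(189 - 318\right) = 4620 - -129 = 4620 + 129 = 4749$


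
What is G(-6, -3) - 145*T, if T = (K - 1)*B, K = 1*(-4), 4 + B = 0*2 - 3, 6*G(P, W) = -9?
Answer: -10153/2 ≈ -5076.5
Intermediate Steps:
G(P, W) = -3/2 (G(P, W) = (⅙)*(-9) = -3/2)
B = -7 (B = -4 + (0*2 - 3) = -4 + (0 - 3) = -4 - 3 = -7)
K = -4
T = 35 (T = (-4 - 1)*(-7) = -5*(-7) = 35)
G(-6, -3) - 145*T = -3/2 - 145*35 = -3/2 - 5075 = -10153/2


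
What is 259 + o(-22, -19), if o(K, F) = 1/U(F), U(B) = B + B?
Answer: 9841/38 ≈ 258.97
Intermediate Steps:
U(B) = 2*B
o(K, F) = 1/(2*F)
259 + o(-22, -19) = 259 + (½)/(-19) = 259 + (½)*(-1/19) = 259 - 1/38 = 9841/38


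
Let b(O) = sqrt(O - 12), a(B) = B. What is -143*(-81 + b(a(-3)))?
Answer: 11583 - 143*I*sqrt(15) ≈ 11583.0 - 553.84*I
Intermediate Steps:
b(O) = sqrt(-12 + O)
-143*(-81 + b(a(-3))) = -143*(-81 + sqrt(-12 - 3)) = -143*(-81 + sqrt(-15)) = -143*(-81 + I*sqrt(15)) = 11583 - 143*I*sqrt(15)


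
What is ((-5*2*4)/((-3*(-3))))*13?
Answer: -520/9 ≈ -57.778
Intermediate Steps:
((-5*2*4)/((-3*(-3))))*13 = ((-10*4)/9)*13 = ((1/9)*(-40))*13 = -40/9*13 = -520/9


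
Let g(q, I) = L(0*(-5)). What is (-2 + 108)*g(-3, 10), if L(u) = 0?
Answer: 0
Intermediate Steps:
g(q, I) = 0
(-2 + 108)*g(-3, 10) = (-2 + 108)*0 = 106*0 = 0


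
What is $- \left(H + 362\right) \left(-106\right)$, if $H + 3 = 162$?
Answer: $55226$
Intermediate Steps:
$H = 159$ ($H = -3 + 162 = 159$)
$- \left(H + 362\right) \left(-106\right) = - \left(159 + 362\right) \left(-106\right) = - 521 \left(-106\right) = \left(-1\right) \left(-55226\right) = 55226$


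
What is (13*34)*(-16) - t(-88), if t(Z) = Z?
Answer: -6984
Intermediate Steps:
(13*34)*(-16) - t(-88) = (13*34)*(-16) - 1*(-88) = 442*(-16) + 88 = -7072 + 88 = -6984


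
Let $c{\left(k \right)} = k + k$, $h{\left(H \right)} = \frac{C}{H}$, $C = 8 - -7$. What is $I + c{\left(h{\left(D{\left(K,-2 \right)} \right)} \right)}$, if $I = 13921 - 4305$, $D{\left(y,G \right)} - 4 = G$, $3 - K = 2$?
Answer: $9631$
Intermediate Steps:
$K = 1$ ($K = 3 - 2 = 1$)
$D{\left(y,G \right)} = 4 + G$
$I = 9616$
$C = 15$ ($C = 8 + 7 = 15$)
$h{\left(H \right)} = \frac{15}{H}$
$c{\left(k \right)} = 2 k$
$I + c{\left(h{\left(D{\left(K,-2 \right)} \right)} \right)} = 9616 + 2 \frac{15}{4 - 2} = 9616 + 2 \cdot \frac{15}{2} = 9616 + 15 = 9631$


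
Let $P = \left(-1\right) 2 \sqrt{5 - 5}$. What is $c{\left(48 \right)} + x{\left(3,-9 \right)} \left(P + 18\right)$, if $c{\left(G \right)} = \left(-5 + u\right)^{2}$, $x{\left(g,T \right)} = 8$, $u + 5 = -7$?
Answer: $433$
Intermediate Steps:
$u = -12$ ($u = -5 - 7 = -12$)
$P = 0$ ($P = - 2 \sqrt{0} = \left(-2\right) 0 = 0$)
$c{\left(G \right)} = 289$ ($c{\left(G \right)} = \left(-5 - 12\right)^{2} = \left(-17\right)^{2} = 289$)
$c{\left(48 \right)} + x{\left(3,-9 \right)} \left(P + 18\right) = 289 + 8 \left(0 + 18\right) = 289 + 8 \cdot 18 = 289 + 144 = 433$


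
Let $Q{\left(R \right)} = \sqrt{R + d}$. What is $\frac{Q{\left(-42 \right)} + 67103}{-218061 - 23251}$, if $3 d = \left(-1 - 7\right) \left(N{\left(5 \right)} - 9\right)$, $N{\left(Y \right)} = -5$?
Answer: $- \frac{67103}{241312} - \frac{i \sqrt{42}}{723936} \approx -0.27808 - 8.9521 \cdot 10^{-6} i$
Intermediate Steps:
$d = \frac{112}{3}$ ($d = \frac{\left(-1 - 7\right) \left(-5 - 9\right)}{3} = \frac{\left(-1 - 7\right) \left(-14\right)}{3} = \frac{\left(-8\right) \left(-14\right)}{3} = \frac{1}{3} \cdot 112 = \frac{112}{3} \approx 37.333$)
$Q{\left(R \right)} = \sqrt{\frac{112}{3} + R}$ ($Q{\left(R \right)} = \sqrt{R + \frac{112}{3}} = \sqrt{\frac{112}{3} + R}$)
$\frac{Q{\left(-42 \right)} + 67103}{-218061 - 23251} = \frac{\frac{\sqrt{336 + 9 \left(-42\right)}}{3} + 67103}{-218061 - 23251} = \frac{\frac{\sqrt{336 - 378}}{3} + 67103}{-241312} = \left(\frac{\sqrt{-42}}{3} + 67103\right) \left(- \frac{1}{241312}\right) = \left(\frac{i \sqrt{42}}{3} + 67103\right) \left(- \frac{1}{241312}\right) = \left(67103 + \frac{i \sqrt{42}}{3}\right) \left(- \frac{1}{241312}\right) = - \frac{67103}{241312} - \frac{i \sqrt{42}}{723936}$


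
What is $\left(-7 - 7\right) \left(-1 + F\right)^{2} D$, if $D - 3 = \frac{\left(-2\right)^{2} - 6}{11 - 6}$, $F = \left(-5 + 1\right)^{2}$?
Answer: $-8190$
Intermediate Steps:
$F = 16$ ($F = \left(-4\right)^{2} = 16$)
$D = \frac{13}{5}$ ($D = 3 + \frac{\left(-2\right)^{2} - 6}{11 - 6} = 3 + \frac{4 - 6}{5} = 3 - \frac{2}{5} = \frac{13}{5} \approx 2.6$)
$\left(-7 - 7\right) \left(-1 + F\right)^{2} D = \left(-7 - 7\right) \left(-1 + 16\right)^{2} \cdot \frac{13}{5} = \left(-7 - 7\right) 15^{2} \cdot \frac{13}{5} = \left(-14\right) 225 \cdot \frac{13}{5} = \left(-3150\right) \frac{13}{5} = -8190$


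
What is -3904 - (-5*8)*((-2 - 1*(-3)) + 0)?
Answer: -3864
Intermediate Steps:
-3904 - (-5*8)*((-2 - 1*(-3)) + 0) = -3904 - (-40)*((-2 + 3) + 0) = -3904 - (-40)*(1 + 0) = -3904 - (-40) = -3904 - 1*(-40) = -3904 + 40 = -3864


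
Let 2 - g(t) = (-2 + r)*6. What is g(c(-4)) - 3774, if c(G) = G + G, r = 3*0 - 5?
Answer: -3730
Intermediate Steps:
r = -5 (r = 0 - 5 = -5)
c(G) = 2*G
g(t) = 44 (g(t) = 2 - (-2 - 5)*6 = 2 - (-7)*6 = 2 - 1*(-42) = 2 + 42 = 44)
g(c(-4)) - 3774 = 44 - 3774 = -3730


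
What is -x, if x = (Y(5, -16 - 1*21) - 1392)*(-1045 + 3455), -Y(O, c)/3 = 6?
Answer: 3398100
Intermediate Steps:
Y(O, c) = -18 (Y(O, c) = -3*6 = -18)
x = -3398100 (x = (-18 - 1392)*(-1045 + 3455) = -1410*2410 = -3398100)
-x = -1*(-3398100) = 3398100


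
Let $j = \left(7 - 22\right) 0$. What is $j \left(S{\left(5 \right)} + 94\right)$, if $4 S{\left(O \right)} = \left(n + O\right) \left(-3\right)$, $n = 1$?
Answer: $0$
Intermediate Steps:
$S{\left(O \right)} = - \frac{3}{4} - \frac{3 O}{4}$ ($S{\left(O \right)} = \frac{\left(1 + O\right) \left(-3\right)}{4} = \frac{-3 - 3 O}{4} = - \frac{3}{4} - \frac{3 O}{4}$)
$j = 0$ ($j = \left(-15\right) 0 = 0$)
$j \left(S{\left(5 \right)} + 94\right) = 0 \left(\left(- \frac{3}{4} - \frac{15}{4}\right) + 94\right) = 0 \left(- \frac{9}{2} + 94\right) = 0 \cdot \frac{179}{2} = 0$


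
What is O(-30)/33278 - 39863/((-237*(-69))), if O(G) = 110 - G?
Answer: -94590821/38871081 ≈ -2.4334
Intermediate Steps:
O(-30)/33278 - 39863/((-237*(-69))) = (110 - 1*(-30))/33278 - 39863/((-237*(-69))) = (110 + 30)*(1/33278) - 39863/16353 = 140*(1/33278) - 39863*1/16353 = 10/2377 - 39863/16353 = -94590821/38871081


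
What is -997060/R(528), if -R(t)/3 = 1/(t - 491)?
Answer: 36891220/3 ≈ 1.2297e+7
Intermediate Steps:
R(t) = -3/(-491 + t) (R(t) = -3/(t - 491) = -3/(-491 + t))
-997060/R(528) = -997060/((-3/(-491 + 528))) = -997060/((-3/37)) = -997060/((-3*1/37)) = -997060/(-3/37) = -997060*(-37/3) = 36891220/3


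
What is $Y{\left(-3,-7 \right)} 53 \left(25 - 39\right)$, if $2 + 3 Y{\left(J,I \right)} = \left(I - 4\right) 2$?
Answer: $5936$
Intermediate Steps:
$Y{\left(J,I \right)} = - \frac{10}{3} + \frac{2 I}{3}$ ($Y{\left(J,I \right)} = - \frac{2}{3} + \frac{\left(I - 4\right) 2}{3} = - \frac{2}{3} + \frac{\left(-4 + I\right) 2}{3} = - \frac{2}{3} + \frac{-8 + 2 I}{3} = - \frac{2}{3} + \left(- \frac{8}{3} + \frac{2 I}{3}\right) = - \frac{10}{3} + \frac{2 I}{3}$)
$Y{\left(-3,-7 \right)} 53 \left(25 - 39\right) = \left(- \frac{10}{3} + \frac{2}{3} \left(-7\right)\right) 53 \left(25 - 39\right) = \left(- \frac{10}{3} - \frac{14}{3}\right) 53 \left(-14\right) = \left(-8\right) 53 \left(-14\right) = \left(-424\right) \left(-14\right) = 5936$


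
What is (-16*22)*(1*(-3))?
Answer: 1056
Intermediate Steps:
(-16*22)*(1*(-3)) = -352*(-3) = 1056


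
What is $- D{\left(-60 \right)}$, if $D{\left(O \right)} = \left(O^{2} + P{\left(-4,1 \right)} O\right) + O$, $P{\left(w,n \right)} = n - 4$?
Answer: $-3720$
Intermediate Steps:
$P{\left(w,n \right)} = -4 + n$ ($P{\left(w,n \right)} = n - 4 = -4 + n$)
$D{\left(O \right)} = O^{2} - 2 O$ ($D{\left(O \right)} = \left(O^{2} + \left(-4 + 1\right) O\right) + O = \left(O^{2} - 3 O\right) + O = O^{2} - 2 O$)
$- D{\left(-60 \right)} = - \left(-60\right) \left(-2 - 60\right) = - \left(-60\right) \left(-62\right) = \left(-1\right) 3720 = -3720$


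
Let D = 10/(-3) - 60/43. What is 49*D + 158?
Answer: -9508/129 ≈ -73.705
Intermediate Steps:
D = -610/129 (D = 10*(-⅓) - 60*1/43 = -10/3 - 60/43 = -610/129 ≈ -4.7287)
49*D + 158 = 49*(-610/129) + 158 = -29890/129 + 158 = -9508/129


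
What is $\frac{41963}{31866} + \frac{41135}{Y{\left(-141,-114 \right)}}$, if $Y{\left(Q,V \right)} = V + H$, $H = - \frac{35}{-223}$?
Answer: $- \frac{291244849249}{808982142} \approx -360.01$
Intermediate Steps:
$H = \frac{35}{223}$ ($H = \left(-35\right) \left(- \frac{1}{223}\right) = \frac{35}{223} \approx 0.15695$)
$Y{\left(Q,V \right)} = \frac{35}{223} + V$ ($Y{\left(Q,V \right)} = V + \frac{35}{223} = \frac{35}{223} + V$)
$\frac{41963}{31866} + \frac{41135}{Y{\left(-141,-114 \right)}} = \frac{41963}{31866} + \frac{41135}{\frac{35}{223} - 114} = 41963 \cdot \frac{1}{31866} + \frac{41135}{- \frac{25387}{223}} = \frac{41963}{31866} + 41135 \left(- \frac{223}{25387}\right) = \frac{41963}{31866} - \frac{9173105}{25387} = - \frac{291244849249}{808982142}$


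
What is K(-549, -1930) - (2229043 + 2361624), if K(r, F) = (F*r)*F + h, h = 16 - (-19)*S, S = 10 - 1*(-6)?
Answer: -2049560447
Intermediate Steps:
S = 16 (S = 10 + 6 = 16)
h = 320 (h = 16 - (-19)*16 = 16 - 19*(-16) = 16 + 304 = 320)
K(r, F) = 320 + r*F² (K(r, F) = (F*r)*F + 320 = r*F² + 320 = 320 + r*F²)
K(-549, -1930) - (2229043 + 2361624) = (320 - 549*(-1930)²) - (2229043 + 2361624) = (320 - 549*3724900) - 1*4590667 = (320 - 2044970100) - 4590667 = -2044969780 - 4590667 = -2049560447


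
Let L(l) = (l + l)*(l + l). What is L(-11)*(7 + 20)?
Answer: 13068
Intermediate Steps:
L(l) = 4*l**2 (L(l) = (2*l)*(2*l) = 4*l**2)
L(-11)*(7 + 20) = (4*(-11)**2)*(7 + 20) = (4*121)*27 = 484*27 = 13068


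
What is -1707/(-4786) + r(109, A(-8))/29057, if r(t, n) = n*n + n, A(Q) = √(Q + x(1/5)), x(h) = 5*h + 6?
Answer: 49595513/139066802 + I/29057 ≈ 0.35663 + 3.4415e-5*I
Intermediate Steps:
x(h) = 6 + 5*h
A(Q) = √(7 + Q) (A(Q) = √(Q + (6 + 5/5)) = √(Q + (6 + 5*(⅕))) = √(Q + (6 + 1)) = √(Q + 7) = √(7 + Q))
r(t, n) = n + n² (r(t, n) = n² + n = n + n²)
-1707/(-4786) + r(109, A(-8))/29057 = -1707/(-4786) + (√(7 - 8)*(1 + √(7 - 8)))/29057 = -1707*(-1/4786) + (√(-1)*(1 + √(-1)))*(1/29057) = 1707/4786 + (I*(1 + I))*(1/29057) = 1707/4786 + I*(1 + I)/29057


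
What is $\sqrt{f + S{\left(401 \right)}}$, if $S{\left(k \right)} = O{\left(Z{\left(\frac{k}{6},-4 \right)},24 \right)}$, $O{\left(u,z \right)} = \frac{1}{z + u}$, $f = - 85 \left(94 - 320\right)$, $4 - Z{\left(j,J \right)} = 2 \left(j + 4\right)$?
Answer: $\frac{23 \sqrt{4222603}}{341} \approx 138.6$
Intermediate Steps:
$Z{\left(j,J \right)} = -4 - 2 j$ ($Z{\left(j,J \right)} = 4 - 2 \left(j + 4\right) = 4 - 2 \left(4 + j\right) = 4 - \left(8 + 2 j\right) = -4 - 2 j$)
$f = 19210$ ($f = \left(-85\right) \left(-226\right) = 19210$)
$O{\left(u,z \right)} = \frac{1}{u + z}$
$S{\left(k \right)} = \frac{1}{20 - \frac{k}{3}}$ ($S{\left(k \right)} = \frac{1}{\left(-4 - 2 \frac{k}{6}\right) + 24} = \frac{1}{\left(-4 - \frac{k}{3}\right) + 24} = \frac{1}{20 - \frac{k}{3}}$)
$\sqrt{f + S{\left(401 \right)}} = \sqrt{19210 - \frac{3}{-60 + 401}} = \sqrt{19210 - \frac{3}{341}} = \sqrt{\frac{6550607}{341}} = \frac{23 \sqrt{4222603}}{341}$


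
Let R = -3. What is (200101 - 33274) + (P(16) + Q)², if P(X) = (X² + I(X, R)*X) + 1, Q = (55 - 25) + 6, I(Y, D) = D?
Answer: 226852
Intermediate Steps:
Q = 36 (Q = 30 + 6 = 36)
P(X) = 1 + X² - 3*X (P(X) = (X² - 3*X) + 1 = 1 + X² - 3*X)
(200101 - 33274) + (P(16) + Q)² = (200101 - 33274) + ((1 + 16² - 3*16) + 36)² = 166827 + ((1 + 256 - 48) + 36)² = 166827 + (209 + 36)² = 166827 + 245² = 166827 + 60025 = 226852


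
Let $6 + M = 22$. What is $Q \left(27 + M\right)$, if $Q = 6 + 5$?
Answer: $473$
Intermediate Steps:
$M = 16$ ($M = -6 + 22 = 16$)
$Q = 11$
$Q \left(27 + M\right) = 11 \left(27 + 16\right) = 11 \cdot 43 = 473$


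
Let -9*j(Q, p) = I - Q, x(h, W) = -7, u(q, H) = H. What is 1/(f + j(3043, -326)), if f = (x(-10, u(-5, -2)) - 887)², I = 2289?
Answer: 9/7193878 ≈ 1.2511e-6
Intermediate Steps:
f = 799236 (f = (-7 - 887)² = (-894)² = 799236)
j(Q, p) = -763/3 + Q/9 (j(Q, p) = -(2289 - Q)/9 = -763/3 + Q/9)
1/(f + j(3043, -326)) = 1/(799236 + (-763/3 + (⅑)*3043)) = 1/(799236 + (-763/3 + 3043/9)) = 1/(799236 + 754/9) = 1/(7193878/9) = 9/7193878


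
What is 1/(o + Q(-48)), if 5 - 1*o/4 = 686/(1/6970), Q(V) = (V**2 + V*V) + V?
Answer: -1/19121100 ≈ -5.2298e-8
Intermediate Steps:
Q(V) = V + 2*V**2 (Q(V) = (V**2 + V**2) + V = 2*V**2 + V = V + 2*V**2)
o = -19125660 (o = 20 - 2744/(1/6970) = 20 - 2744/1/6970 = 20 - 2744*6970 = 20 - 4*4781420 = 20 - 19125680 = -19125660)
1/(o + Q(-48)) = 1/(-19125660 - 48*(1 + 2*(-48))) = 1/(-19125660 - 48*(1 - 96)) = 1/(-19125660 - 48*(-95)) = 1/(-19125660 + 4560) = 1/(-19121100) = -1/19121100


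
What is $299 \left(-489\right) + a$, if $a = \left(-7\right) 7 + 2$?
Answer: $-146258$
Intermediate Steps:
$a = -47$ ($a = -49 + 2 = -47$)
$299 \left(-489\right) + a = 299 \left(-489\right) - 47 = -146211 - 47 = -146258$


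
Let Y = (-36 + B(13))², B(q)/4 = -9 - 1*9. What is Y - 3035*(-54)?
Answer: 175554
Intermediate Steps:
B(q) = -72 (B(q) = 4*(-9 - 1*9) = 4*(-9 - 9) = 4*(-18) = -72)
Y = 11664 (Y = (-36 - 72)² = (-108)² = 11664)
Y - 3035*(-54) = 11664 - 3035*(-54) = 11664 + 163890 = 175554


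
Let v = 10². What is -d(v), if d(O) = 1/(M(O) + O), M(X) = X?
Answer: -1/200 ≈ -0.0050000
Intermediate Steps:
v = 100
d(O) = 1/(2*O) (d(O) = 1/(O + O) = 1/(2*O))
-d(v) = -1/(2*100) = -1*1/200 = -1/200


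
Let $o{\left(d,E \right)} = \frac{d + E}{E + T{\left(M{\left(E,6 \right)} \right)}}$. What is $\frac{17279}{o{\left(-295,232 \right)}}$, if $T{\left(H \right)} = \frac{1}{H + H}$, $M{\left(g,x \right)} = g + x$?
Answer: $- \frac{636057269}{9996} \approx -63631.0$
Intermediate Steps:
$T{\left(H \right)} = \frac{1}{2 H}$
$o{\left(d,E \right)} = \frac{E + d}{E + \frac{1}{2 \left(6 + E\right)}}$ ($o{\left(d,E \right)} = \frac{d + E}{E + \frac{1}{2 \left(E + 6\right)}} = \frac{E + d}{E + \frac{1}{2 \left(6 + E\right)}}$)
$\frac{17279}{o{\left(-295,232 \right)}} = \frac{17279}{2 \frac{1}{1 + 2 \cdot 232 \left(6 + 232\right)} \left(6 + 232\right) \left(232 - 295\right)} = \frac{17279}{2 \frac{1}{1 + 2 \cdot 232 \cdot 238} \cdot 238 \left(-63\right)} = \frac{17279}{2 \frac{1}{1 + 110432} \cdot 238 \left(-63\right)} = \frac{17279}{2 \cdot \frac{1}{110433} \cdot 238 \left(-63\right)} = \frac{17279}{- \frac{9996}{36811}} = 17279 \left(- \frac{36811}{9996}\right) = - \frac{636057269}{9996}$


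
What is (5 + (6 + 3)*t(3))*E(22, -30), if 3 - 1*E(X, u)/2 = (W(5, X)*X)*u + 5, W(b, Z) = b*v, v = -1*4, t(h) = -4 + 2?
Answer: 343252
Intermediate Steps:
t(h) = -2
v = -4
W(b, Z) = -4*b (W(b, Z) = b*(-4) = -4*b)
E(X, u) = -4 + 40*X*u (E(X, u) = 6 - 2*(((-4*5)*X)*u + 5) = 6 - 2*((-20*X)*u + 5) = 6 - 2*(-20*X*u + 5) = 6 - 2*(5 - 20*X*u) = 6 + (-10 + 40*X*u) = -4 + 40*X*u)
(5 + (6 + 3)*t(3))*E(22, -30) = (5 + (6 + 3)*(-2))*(-4 + 40*22*(-30)) = (5 + 9*(-2))*(-4 - 26400) = (5 - 18)*(-26404) = -13*(-26404) = 343252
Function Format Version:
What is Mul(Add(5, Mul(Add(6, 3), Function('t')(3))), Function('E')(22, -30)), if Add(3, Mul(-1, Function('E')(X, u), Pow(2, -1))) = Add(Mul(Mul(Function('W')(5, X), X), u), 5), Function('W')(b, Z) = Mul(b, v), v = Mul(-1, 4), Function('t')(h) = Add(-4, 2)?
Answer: 343252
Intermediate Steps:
Function('t')(h) = -2
v = -4
Function('W')(b, Z) = Mul(-4, b) (Function('W')(b, Z) = Mul(b, -4) = Mul(-4, b))
Function('E')(X, u) = Add(-4, Mul(40, X, u)) (Function('E')(X, u) = Add(6, Mul(-2, Add(Mul(Mul(Mul(-4, 5), X), u), 5))) = Add(6, Mul(-2, Add(Mul(Mul(-20, X), u), 5))) = Add(6, Mul(-2, Add(Mul(-20, X, u), 5))) = Add(6, Mul(-2, Add(5, Mul(-20, X, u)))) = Add(6, Add(-10, Mul(40, X, u))) = Add(-4, Mul(40, X, u)))
Mul(Add(5, Mul(Add(6, 3), Function('t')(3))), Function('E')(22, -30)) = Mul(Add(5, Mul(Add(6, 3), -2)), Add(-4, Mul(40, 22, -30))) = Mul(Add(5, Mul(9, -2)), Add(-4, -26400)) = Mul(Add(5, -18), -26404) = Mul(-13, -26404) = 343252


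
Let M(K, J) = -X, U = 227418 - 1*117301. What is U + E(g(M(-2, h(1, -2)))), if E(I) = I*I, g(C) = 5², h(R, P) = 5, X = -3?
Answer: 110742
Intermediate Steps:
U = 110117 (U = 227418 - 117301 = 110117)
M(K, J) = 3 (M(K, J) = -1*(-3) = 3)
g(C) = 25
E(I) = I²
U + E(g(M(-2, h(1, -2)))) = 110117 + 25² = 110117 + 625 = 110742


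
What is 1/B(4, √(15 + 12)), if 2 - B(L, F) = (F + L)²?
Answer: 41/47 - 24*√3/47 ≈ -0.012111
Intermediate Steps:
B(L, F) = 2 - (F + L)²
1/B(4, √(15 + 12)) = 1/(2 - (√(15 + 12) + 4)²) = 1/(2 - (√27 + 4)²) = 1/(2 - (3*√3 + 4)²) = 1/(2 - (4 + 3*√3)²)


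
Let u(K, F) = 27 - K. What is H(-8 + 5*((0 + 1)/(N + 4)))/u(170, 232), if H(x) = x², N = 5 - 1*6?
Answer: -361/1287 ≈ -0.28050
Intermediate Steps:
N = -1 (N = 5 - 6 = -1)
H(-8 + 5*((0 + 1)/(N + 4)))/u(170, 232) = (-8 + 5*((0 + 1)/(-1 + 4)))²/(27 - 1*170) = (-8 + 5*(1/3))²/(27 - 170) = (-8 + 5*(1*(⅓)))²/(-143) = (-8 + 5*(⅓))²*(-1/143) = (-8 + 5/3)²*(-1/143) = (-19/3)²*(-1/143) = (361/9)*(-1/143) = -361/1287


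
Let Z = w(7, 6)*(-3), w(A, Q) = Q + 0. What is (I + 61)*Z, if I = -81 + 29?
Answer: -162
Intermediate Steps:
w(A, Q) = Q
I = -52
Z = -18 (Z = 6*(-3) = -18)
(I + 61)*Z = (-52 + 61)*(-18) = 9*(-18) = -162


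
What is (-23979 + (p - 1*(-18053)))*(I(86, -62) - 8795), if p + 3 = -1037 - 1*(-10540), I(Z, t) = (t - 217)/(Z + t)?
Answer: -125899511/4 ≈ -3.1475e+7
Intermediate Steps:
I(Z, t) = (-217 + t)/(Z + t)
p = 9500 (p = -3 + (-1037 - 1*(-10540)) = -3 + (-1037 + 10540) = -3 + 9503 = 9500)
(-23979 + (p - 1*(-18053)))*(I(86, -62) - 8795) = (-23979 + (9500 - 1*(-18053)))*((-217 - 62)/(86 - 62) - 8795) = (-23979 + (9500 + 18053))*(-279/24 - 8795) = (-23979 + 27553)*((1/24)*(-279) - 8795) = 3574*(-93/8 - 8795) = 3574*(-70453/8) = -125899511/4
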